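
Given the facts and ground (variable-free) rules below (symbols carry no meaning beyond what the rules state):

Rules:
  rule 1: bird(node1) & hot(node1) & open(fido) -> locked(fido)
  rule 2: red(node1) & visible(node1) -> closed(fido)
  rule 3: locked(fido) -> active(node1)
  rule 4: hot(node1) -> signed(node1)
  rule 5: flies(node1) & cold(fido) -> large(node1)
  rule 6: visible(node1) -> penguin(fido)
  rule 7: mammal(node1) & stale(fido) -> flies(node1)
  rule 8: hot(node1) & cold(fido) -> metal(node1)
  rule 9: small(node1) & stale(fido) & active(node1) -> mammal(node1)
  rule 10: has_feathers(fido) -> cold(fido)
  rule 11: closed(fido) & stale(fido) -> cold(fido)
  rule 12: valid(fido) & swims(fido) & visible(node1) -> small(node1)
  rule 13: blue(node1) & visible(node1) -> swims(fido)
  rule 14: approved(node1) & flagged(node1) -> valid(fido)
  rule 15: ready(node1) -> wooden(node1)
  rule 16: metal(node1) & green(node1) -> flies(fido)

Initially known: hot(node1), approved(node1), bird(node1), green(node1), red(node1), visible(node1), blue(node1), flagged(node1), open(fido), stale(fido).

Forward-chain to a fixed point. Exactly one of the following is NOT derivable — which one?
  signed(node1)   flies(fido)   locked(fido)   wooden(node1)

Round 1 — rule 1, rule 2, rule 4, rule 6, rule 13, rule 14, derive locked(fido), closed(fido), signed(node1), penguin(fido), swims(fido), valid(fido).
Round 2 — rule 3, rule 11, rule 12, derive active(node1), cold(fido), small(node1).
Round 3 — rule 8, rule 9, derive metal(node1), mammal(node1).
Round 4 — rule 7, rule 16, derive flies(node1), flies(fido).
Round 5 — rule 5, derive large(node1).
Derived: signed(node1) (round 1), flies(fido) (round 4), locked(fido) (round 1). wooden(node1) never appears in any round.

wooden(node1)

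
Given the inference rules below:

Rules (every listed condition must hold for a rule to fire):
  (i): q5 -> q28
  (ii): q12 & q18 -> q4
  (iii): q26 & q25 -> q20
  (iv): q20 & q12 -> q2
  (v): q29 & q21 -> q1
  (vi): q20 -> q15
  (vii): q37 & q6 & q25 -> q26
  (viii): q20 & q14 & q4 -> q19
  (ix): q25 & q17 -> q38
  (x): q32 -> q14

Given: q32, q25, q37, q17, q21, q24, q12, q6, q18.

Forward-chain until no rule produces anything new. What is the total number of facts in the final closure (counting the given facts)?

17

Round 1 — (ii), (vii), (ix), (x), derive q4, q26, q38, q14.
Round 2 — (iii), derive q20.
Round 3 — (iv), (vi), (viii), derive q2, q15, q19.
Closure: {q12, q14, q15, q17, q18, q19, q2, q20, q21, q24, q25, q26, q32, q37, q38, q4, q6} — 17 facts.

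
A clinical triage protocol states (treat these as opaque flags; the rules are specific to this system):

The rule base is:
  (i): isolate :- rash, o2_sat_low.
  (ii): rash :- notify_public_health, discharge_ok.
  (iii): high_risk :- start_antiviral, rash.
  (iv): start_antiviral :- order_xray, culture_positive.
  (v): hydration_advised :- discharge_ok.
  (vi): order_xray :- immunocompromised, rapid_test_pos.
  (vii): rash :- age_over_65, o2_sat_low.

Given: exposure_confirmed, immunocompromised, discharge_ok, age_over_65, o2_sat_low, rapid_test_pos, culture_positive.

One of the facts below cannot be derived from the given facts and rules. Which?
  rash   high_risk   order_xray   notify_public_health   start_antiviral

Round 1 fires (v), (vi), (vii), giving hydration_advised, order_xray, rash.
Round 2 fires (i), (iv), giving isolate, start_antiviral.
Round 3 fires (iii), giving high_risk.
Derived: high_risk (round 3), order_xray (round 1), start_antiviral (round 2), rash (round 1). notify_public_health never appears in any round.

notify_public_health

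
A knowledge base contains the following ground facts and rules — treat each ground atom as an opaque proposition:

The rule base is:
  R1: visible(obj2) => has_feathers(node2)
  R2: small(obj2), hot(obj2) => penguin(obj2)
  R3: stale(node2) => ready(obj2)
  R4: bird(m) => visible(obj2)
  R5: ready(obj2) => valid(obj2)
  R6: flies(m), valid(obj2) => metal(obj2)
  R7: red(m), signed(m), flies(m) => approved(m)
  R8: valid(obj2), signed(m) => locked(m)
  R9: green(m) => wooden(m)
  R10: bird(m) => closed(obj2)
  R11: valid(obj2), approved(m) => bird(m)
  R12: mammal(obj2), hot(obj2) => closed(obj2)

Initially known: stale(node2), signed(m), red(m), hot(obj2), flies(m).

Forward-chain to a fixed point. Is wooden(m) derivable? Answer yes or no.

Round 1 — R3, R7, derive ready(obj2), approved(m).
Round 2 — R5, derive valid(obj2).
Round 3 — R6, R8, R11, derive metal(obj2), locked(m), bird(m).
Round 4 — R4, R10, derive visible(obj2), closed(obj2).
Round 5 — R1, derive has_feathers(node2).
Fixed point reached. wooden(m) is concluded only by R9; R9 needs green(m) (never derived).

no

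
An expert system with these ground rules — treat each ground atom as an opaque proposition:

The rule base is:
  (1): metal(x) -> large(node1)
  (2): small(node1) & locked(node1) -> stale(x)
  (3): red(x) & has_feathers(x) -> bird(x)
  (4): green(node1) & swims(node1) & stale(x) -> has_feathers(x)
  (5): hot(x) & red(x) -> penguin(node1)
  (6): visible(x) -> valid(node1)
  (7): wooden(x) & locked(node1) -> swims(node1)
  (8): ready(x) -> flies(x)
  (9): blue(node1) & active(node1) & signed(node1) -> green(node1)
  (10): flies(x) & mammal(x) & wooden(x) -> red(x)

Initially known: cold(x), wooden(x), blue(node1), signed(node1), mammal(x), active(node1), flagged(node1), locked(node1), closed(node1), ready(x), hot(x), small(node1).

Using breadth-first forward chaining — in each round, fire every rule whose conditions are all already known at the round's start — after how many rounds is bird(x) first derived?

3

Round 1: (2) [small(node1) & locked(node1) -> stale(x)]; (7) [wooden(x) & locked(node1) -> swims(node1)]; (8) [ready(x) -> flies(x)]; (9) [blue(node1) & active(node1) & signed(node1) -> green(node1)]. New: stale(x), swims(node1), flies(x), green(node1).
Round 2: (4) [green(node1) & swims(node1) & stale(x) -> has_feathers(x)]; (10) [flies(x) & mammal(x) & wooden(x) -> red(x)]. New: has_feathers(x), red(x).
Round 3: (3) [red(x) & has_feathers(x) -> bird(x)]; (5) [hot(x) & red(x) -> penguin(node1)]. New: bird(x), penguin(node1).
bird(x) first appears in round 3.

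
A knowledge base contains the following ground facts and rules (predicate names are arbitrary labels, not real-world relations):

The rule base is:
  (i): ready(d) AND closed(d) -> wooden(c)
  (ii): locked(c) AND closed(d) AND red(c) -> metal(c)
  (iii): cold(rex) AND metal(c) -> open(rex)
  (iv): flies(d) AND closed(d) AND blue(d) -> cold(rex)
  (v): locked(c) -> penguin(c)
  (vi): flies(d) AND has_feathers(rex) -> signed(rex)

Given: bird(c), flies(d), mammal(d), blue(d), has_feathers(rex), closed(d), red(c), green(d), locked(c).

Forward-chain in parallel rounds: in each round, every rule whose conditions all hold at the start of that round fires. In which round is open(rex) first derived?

2

[1] (ii) [locked(c) AND closed(d) AND red(c) -> metal(c)]; (iv) [flies(d) AND closed(d) AND blue(d) -> cold(rex)]; (v) [locked(c) -> penguin(c)]; (vi) [flies(d) AND has_feathers(rex) -> signed(rex)]. ⇒ new: metal(c), cold(rex), penguin(c), signed(rex).
[2] (iii) [cold(rex) AND metal(c) -> open(rex)]. ⇒ new: open(rex).
open(rex) first appears in round 2.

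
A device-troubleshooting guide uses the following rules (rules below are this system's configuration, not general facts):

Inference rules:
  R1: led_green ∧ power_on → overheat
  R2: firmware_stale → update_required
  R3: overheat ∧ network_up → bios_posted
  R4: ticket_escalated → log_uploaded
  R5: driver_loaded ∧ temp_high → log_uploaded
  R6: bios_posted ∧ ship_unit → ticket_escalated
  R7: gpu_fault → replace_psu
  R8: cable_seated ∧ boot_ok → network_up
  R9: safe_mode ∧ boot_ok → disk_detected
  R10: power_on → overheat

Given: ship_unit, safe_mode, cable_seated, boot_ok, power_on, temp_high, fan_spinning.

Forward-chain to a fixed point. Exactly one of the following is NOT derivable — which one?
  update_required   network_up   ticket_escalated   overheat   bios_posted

Round 1: R8 [cable_seated ∧ boot_ok → network_up]; R9 [safe_mode ∧ boot_ok → disk_detected]; R10 [power_on → overheat]. Adds network_up, disk_detected, overheat.
Round 2: R3 [overheat ∧ network_up → bios_posted]. Adds bios_posted.
Round 3: R6 [bios_posted ∧ ship_unit → ticket_escalated]. Adds ticket_escalated.
Round 4: R4 [ticket_escalated → log_uploaded]. Adds log_uploaded.
Derived: network_up (round 1), overheat (round 1), ticket_escalated (round 3), bios_posted (round 2). update_required never appears in any round.

update_required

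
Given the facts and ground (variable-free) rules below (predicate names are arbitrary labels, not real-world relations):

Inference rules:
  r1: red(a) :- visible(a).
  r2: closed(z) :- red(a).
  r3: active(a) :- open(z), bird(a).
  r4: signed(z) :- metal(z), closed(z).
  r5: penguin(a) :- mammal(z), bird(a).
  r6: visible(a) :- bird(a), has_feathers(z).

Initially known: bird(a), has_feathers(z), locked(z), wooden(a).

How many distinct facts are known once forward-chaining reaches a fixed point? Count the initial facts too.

Round 1 fires r6, giving visible(a).
Round 2 fires r1, giving red(a).
Round 3 fires r2, giving closed(z).
Closure: {bird(a), closed(z), has_feathers(z), locked(z), red(a), visible(a), wooden(a)} — 7 facts.

7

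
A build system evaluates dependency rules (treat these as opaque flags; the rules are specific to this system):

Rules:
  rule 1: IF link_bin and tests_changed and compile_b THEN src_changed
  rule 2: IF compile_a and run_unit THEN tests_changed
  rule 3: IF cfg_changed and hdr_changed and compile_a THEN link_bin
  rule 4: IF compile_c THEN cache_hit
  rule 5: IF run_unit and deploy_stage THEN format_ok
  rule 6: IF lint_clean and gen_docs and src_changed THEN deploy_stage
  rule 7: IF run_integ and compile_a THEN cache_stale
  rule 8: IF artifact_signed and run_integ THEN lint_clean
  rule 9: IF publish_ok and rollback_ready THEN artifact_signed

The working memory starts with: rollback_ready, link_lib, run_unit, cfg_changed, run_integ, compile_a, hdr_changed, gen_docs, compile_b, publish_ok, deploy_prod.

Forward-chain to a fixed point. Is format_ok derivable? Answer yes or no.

[1] rule 2 [IF compile_a and run_unit THEN tests_changed]; rule 3 [IF cfg_changed and hdr_changed and compile_a THEN link_bin]; rule 7 [IF run_integ and compile_a THEN cache_stale]; rule 9 [IF publish_ok and rollback_ready THEN artifact_signed]. ⇒ new: tests_changed, link_bin, cache_stale, artifact_signed.
[2] rule 1 [IF link_bin and tests_changed and compile_b THEN src_changed]; rule 8 [IF artifact_signed and run_integ THEN lint_clean]. ⇒ new: src_changed, lint_clean.
[3] rule 6 [IF lint_clean and gen_docs and src_changed THEN deploy_stage]. ⇒ new: deploy_stage.
[4] rule 5 [IF run_unit and deploy_stage THEN format_ok]. ⇒ new: format_ok.
format_ok appears in round 4, so it is derivable.

yes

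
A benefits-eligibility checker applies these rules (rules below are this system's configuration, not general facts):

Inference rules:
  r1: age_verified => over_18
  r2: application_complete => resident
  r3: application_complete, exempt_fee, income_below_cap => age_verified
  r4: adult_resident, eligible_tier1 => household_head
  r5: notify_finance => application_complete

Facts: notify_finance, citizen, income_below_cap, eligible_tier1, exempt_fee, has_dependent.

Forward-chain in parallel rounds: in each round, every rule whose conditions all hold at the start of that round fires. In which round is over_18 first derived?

3

Round 1: r5 [notify_finance => application_complete]. New: application_complete.
Round 2: r2 [application_complete => resident]; r3 [application_complete, exempt_fee, income_below_cap => age_verified]. New: resident, age_verified.
Round 3: r1 [age_verified => over_18]. New: over_18.
over_18 first appears in round 3.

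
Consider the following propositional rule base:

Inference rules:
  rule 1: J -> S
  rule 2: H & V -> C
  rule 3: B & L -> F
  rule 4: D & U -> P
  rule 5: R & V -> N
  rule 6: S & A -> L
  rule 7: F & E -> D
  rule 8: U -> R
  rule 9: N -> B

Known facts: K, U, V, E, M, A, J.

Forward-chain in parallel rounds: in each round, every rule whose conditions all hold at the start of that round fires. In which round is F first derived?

Round 1: rule 1 [J -> S]; rule 8 [U -> R]. Adds S, R.
Round 2: rule 5 [R & V -> N]; rule 6 [S & A -> L]. Adds N, L.
Round 3: rule 9 [N -> B]. Adds B.
Round 4: rule 3 [B & L -> F]. Adds F.
F first appears in round 4.

4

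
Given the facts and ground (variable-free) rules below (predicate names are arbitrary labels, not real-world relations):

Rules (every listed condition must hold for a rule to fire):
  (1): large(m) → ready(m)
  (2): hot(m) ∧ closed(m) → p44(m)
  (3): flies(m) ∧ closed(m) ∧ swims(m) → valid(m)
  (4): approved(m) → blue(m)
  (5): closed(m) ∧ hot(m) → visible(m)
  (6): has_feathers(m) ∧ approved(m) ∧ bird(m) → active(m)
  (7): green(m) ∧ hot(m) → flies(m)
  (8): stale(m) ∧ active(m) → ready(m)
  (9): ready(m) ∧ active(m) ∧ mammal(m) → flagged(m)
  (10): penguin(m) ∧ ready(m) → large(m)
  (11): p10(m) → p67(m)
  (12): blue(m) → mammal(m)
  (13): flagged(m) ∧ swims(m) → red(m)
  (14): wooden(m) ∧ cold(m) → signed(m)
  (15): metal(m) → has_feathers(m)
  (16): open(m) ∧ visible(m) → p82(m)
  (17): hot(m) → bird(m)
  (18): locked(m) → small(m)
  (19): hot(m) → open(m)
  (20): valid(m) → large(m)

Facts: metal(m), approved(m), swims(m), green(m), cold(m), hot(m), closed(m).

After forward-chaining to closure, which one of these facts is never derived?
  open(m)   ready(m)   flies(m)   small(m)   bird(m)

[1] (2) [hot(m) ∧ closed(m) → p44(m)]; (4) [approved(m) → blue(m)]; (5) [closed(m) ∧ hot(m) → visible(m)]; (7) [green(m) ∧ hot(m) → flies(m)]; (15) [metal(m) → has_feathers(m)]; (17) [hot(m) → bird(m)]; (19) [hot(m) → open(m)]. ⇒ new: p44(m), blue(m), visible(m), flies(m), has_feathers(m), bird(m), open(m).
[2] (3) [flies(m) ∧ closed(m) ∧ swims(m) → valid(m)]; (6) [has_feathers(m) ∧ approved(m) ∧ bird(m) → active(m)]; (12) [blue(m) → mammal(m)]; (16) [open(m) ∧ visible(m) → p82(m)]. ⇒ new: valid(m), active(m), mammal(m), p82(m).
[3] (20) [valid(m) → large(m)]. ⇒ new: large(m).
[4] (1) [large(m) → ready(m)]. ⇒ new: ready(m).
[5] (9) [ready(m) ∧ active(m) ∧ mammal(m) → flagged(m)]. ⇒ new: flagged(m).
[6] (13) [flagged(m) ∧ swims(m) → red(m)]. ⇒ new: red(m).
Derived: flies(m) (round 1), ready(m) (round 4), bird(m) (round 1), open(m) (round 1). small(m) never appears in any round.

small(m)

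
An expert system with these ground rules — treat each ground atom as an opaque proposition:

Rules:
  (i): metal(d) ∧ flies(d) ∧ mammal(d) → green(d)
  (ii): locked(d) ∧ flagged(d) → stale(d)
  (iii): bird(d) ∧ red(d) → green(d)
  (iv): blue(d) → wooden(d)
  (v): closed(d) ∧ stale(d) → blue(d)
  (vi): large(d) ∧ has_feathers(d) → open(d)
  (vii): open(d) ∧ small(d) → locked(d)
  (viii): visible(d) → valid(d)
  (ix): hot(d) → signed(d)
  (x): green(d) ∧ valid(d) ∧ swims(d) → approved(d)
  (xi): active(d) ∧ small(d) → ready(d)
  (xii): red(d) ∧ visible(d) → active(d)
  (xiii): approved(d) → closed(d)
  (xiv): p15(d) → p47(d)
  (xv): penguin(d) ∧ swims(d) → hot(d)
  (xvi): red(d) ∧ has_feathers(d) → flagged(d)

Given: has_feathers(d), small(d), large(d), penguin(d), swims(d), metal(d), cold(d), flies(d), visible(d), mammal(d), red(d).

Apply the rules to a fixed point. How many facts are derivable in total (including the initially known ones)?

25

Round 1 fires (i), (vi), (viii), (xii), (xv), (xvi), giving green(d), open(d), valid(d), active(d), hot(d), flagged(d).
Round 2 fires (vii), (ix), (x), (xi), giving locked(d), signed(d), approved(d), ready(d).
Round 3 fires (ii), (xiii), giving stale(d), closed(d).
Round 4 fires (v), giving blue(d).
Round 5 fires (iv), giving wooden(d).
Closure: {active(d), approved(d), blue(d), closed(d), cold(d), flagged(d), flies(d), green(d), has_feathers(d), hot(d), large(d), locked(d), mammal(d), metal(d), open(d), penguin(d), ready(d), red(d), signed(d), small(d), stale(d), swims(d), valid(d), visible(d), wooden(d)} — 25 facts.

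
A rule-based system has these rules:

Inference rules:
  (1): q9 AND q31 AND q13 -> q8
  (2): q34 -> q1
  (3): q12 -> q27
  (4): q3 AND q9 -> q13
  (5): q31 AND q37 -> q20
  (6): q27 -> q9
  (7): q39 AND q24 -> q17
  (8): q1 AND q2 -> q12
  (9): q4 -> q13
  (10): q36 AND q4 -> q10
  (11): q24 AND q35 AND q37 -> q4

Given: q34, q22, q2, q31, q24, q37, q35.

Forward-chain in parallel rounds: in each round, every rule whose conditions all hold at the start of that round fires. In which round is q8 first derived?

Round 1 — (2), (5), (11), derive q1, q20, q4.
Round 2 — (8), (9), derive q12, q13.
Round 3 — (3), derive q27.
Round 4 — (6), derive q9.
Round 5 — (1), derive q8.
q8 first appears in round 5.

5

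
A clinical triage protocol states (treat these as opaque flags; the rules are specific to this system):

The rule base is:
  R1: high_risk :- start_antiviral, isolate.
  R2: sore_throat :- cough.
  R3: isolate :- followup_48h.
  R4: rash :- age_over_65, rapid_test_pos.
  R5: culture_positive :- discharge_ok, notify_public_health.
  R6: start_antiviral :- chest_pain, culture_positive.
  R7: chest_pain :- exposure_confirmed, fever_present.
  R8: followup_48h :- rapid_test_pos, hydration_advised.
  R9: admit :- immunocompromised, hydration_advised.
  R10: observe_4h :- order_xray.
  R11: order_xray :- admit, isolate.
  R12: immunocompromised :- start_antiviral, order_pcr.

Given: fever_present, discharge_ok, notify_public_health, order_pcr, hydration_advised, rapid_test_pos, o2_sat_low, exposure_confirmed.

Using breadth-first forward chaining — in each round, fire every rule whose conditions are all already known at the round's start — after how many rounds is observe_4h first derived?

6

Round 1 fires R5, R7, R8, giving culture_positive, chest_pain, followup_48h.
Round 2 fires R3, R6, giving isolate, start_antiviral.
Round 3 fires R1, R12, giving high_risk, immunocompromised.
Round 4 fires R9, giving admit.
Round 5 fires R11, giving order_xray.
Round 6 fires R10, giving observe_4h.
observe_4h first appears in round 6.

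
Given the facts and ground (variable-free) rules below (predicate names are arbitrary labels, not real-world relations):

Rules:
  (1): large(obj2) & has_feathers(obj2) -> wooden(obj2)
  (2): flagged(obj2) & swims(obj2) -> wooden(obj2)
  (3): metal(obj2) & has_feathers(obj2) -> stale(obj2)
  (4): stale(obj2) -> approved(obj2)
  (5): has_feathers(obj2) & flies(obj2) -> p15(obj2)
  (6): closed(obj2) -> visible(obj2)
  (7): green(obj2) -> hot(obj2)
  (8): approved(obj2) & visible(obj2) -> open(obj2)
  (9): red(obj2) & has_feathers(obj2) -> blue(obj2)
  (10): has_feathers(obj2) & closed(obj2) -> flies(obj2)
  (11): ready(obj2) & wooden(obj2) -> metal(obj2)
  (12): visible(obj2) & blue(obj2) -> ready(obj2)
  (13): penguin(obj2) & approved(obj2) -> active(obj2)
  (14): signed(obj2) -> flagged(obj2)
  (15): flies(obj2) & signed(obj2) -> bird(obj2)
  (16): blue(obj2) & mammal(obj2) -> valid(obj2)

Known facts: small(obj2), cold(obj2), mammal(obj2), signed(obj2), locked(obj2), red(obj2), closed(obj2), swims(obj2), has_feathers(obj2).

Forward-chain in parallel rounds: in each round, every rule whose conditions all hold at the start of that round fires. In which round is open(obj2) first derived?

Round 1 — (6), (9), (10), (14), derive visible(obj2), blue(obj2), flies(obj2), flagged(obj2).
Round 2 — (2), (5), (12), (15), (16), derive wooden(obj2), p15(obj2), ready(obj2), bird(obj2), valid(obj2).
Round 3 — (11), derive metal(obj2).
Round 4 — (3), derive stale(obj2).
Round 5 — (4), derive approved(obj2).
Round 6 — (8), derive open(obj2).
open(obj2) first appears in round 6.

6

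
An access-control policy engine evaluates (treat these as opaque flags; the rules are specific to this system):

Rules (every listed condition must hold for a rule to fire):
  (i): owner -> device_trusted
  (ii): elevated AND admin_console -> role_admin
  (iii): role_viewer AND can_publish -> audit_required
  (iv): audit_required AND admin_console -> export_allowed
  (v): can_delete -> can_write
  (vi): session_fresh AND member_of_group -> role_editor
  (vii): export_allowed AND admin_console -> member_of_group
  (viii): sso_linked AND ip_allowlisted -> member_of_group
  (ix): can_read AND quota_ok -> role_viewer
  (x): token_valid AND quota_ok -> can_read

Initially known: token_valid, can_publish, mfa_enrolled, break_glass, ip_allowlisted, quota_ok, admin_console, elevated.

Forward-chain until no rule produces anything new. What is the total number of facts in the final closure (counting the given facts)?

Round 1: (ii) [elevated AND admin_console -> role_admin]; (x) [token_valid AND quota_ok -> can_read]. New: role_admin, can_read.
Round 2: (ix) [can_read AND quota_ok -> role_viewer]. New: role_viewer.
Round 3: (iii) [role_viewer AND can_publish -> audit_required]. New: audit_required.
Round 4: (iv) [audit_required AND admin_console -> export_allowed]. New: export_allowed.
Round 5: (vii) [export_allowed AND admin_console -> member_of_group]. New: member_of_group.
Closure: {admin_console, audit_required, break_glass, can_publish, can_read, elevated, export_allowed, ip_allowlisted, member_of_group, mfa_enrolled, quota_ok, role_admin, role_viewer, token_valid} — 14 facts.

14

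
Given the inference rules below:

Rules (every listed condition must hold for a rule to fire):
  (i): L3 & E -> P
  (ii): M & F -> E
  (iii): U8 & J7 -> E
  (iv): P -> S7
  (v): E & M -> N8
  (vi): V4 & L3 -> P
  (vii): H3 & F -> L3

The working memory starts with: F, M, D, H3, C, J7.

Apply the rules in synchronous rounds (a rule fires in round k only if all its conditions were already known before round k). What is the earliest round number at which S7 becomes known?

3

Round 1: (ii) [M & F -> E]; (vii) [H3 & F -> L3]. Adds E, L3.
Round 2: (i) [L3 & E -> P]; (v) [E & M -> N8]. Adds P, N8.
Round 3: (iv) [P -> S7]. Adds S7.
S7 first appears in round 3.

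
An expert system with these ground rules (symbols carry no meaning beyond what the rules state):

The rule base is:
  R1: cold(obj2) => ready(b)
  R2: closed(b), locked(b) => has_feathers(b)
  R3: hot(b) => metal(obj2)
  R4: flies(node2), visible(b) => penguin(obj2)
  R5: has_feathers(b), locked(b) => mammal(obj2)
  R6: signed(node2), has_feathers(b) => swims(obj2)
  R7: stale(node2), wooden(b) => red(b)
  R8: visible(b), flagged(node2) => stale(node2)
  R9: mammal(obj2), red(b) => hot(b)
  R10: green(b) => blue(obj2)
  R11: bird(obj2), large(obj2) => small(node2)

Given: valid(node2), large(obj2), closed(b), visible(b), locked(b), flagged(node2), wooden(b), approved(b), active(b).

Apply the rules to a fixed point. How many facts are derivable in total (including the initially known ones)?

Round 1: R2 [closed(b), locked(b) => has_feathers(b)]; R8 [visible(b), flagged(node2) => stale(node2)]. New: has_feathers(b), stale(node2).
Round 2: R5 [has_feathers(b), locked(b) => mammal(obj2)]; R7 [stale(node2), wooden(b) => red(b)]. New: mammal(obj2), red(b).
Round 3: R9 [mammal(obj2), red(b) => hot(b)]. New: hot(b).
Round 4: R3 [hot(b) => metal(obj2)]. New: metal(obj2).
Closure: {active(b), approved(b), closed(b), flagged(node2), has_feathers(b), hot(b), large(obj2), locked(b), mammal(obj2), metal(obj2), red(b), stale(node2), valid(node2), visible(b), wooden(b)} — 15 facts.

15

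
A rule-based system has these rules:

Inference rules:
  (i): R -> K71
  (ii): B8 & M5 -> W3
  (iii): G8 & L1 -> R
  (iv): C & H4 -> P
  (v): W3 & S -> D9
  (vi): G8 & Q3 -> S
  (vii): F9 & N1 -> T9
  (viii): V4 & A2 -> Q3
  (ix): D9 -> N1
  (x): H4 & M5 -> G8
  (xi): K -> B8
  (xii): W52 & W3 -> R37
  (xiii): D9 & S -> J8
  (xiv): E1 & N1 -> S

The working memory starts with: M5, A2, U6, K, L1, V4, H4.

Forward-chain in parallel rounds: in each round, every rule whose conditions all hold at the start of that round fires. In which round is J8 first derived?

Round 1 fires (viii), (x), (xi), giving Q3, G8, B8.
Round 2 fires (ii), (iii), (vi), giving W3, R, S.
Round 3 fires (i), (v), giving K71, D9.
Round 4 fires (ix), (xiii), giving N1, J8.
J8 first appears in round 4.

4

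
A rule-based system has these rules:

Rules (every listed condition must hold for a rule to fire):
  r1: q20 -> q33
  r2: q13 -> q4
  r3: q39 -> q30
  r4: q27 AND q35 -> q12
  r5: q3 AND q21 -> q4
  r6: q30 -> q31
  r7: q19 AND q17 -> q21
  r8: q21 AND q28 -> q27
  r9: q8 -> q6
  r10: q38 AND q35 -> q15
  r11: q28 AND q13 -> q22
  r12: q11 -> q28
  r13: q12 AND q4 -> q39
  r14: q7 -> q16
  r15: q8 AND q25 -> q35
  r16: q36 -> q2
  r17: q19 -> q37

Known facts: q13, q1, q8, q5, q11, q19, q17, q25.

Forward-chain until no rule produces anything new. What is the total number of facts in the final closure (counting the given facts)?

20

Round 1 — r2, r7, r9, r12, r15, r17, derive q4, q21, q6, q28, q35, q37.
Round 2 — r8, r11, derive q27, q22.
Round 3 — r4, derive q12.
Round 4 — r13, derive q39.
Round 5 — r3, derive q30.
Round 6 — r6, derive q31.
Closure: {q1, q11, q12, q13, q17, q19, q21, q22, q25, q27, q28, q30, q31, q35, q37, q39, q4, q5, q6, q8} — 20 facts.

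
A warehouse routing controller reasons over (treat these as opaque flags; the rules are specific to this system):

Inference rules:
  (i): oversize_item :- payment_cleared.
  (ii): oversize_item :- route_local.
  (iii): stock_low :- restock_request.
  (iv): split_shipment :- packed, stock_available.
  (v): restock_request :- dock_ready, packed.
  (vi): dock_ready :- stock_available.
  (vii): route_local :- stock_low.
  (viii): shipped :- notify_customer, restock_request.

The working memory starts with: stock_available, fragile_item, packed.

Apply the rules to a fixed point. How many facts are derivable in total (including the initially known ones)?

9

Round 1: (iv) [split_shipment :- packed, stock_available.]; (vi) [dock_ready :- stock_available.]. New: split_shipment, dock_ready.
Round 2: (v) [restock_request :- dock_ready, packed.]. New: restock_request.
Round 3: (iii) [stock_low :- restock_request.]. New: stock_low.
Round 4: (vii) [route_local :- stock_low.]. New: route_local.
Round 5: (ii) [oversize_item :- route_local.]. New: oversize_item.
Closure: {dock_ready, fragile_item, oversize_item, packed, restock_request, route_local, split_shipment, stock_available, stock_low} — 9 facts.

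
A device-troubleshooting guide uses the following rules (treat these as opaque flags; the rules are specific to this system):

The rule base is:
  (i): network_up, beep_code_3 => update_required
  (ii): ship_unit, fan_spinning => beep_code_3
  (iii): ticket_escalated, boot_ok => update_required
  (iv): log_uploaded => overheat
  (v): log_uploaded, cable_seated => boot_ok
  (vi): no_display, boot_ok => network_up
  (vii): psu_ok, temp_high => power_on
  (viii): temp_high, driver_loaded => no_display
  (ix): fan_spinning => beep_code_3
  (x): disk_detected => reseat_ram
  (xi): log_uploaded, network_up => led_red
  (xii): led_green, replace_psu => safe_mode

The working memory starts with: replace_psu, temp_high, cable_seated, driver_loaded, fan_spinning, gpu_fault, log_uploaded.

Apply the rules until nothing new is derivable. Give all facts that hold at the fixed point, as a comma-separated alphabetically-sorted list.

beep_code_3, boot_ok, cable_seated, driver_loaded, fan_spinning, gpu_fault, led_red, log_uploaded, network_up, no_display, overheat, replace_psu, temp_high, update_required

[1] (iv) [log_uploaded => overheat]; (v) [log_uploaded, cable_seated => boot_ok]; (viii) [temp_high, driver_loaded => no_display]; (ix) [fan_spinning => beep_code_3]. ⇒ new: overheat, boot_ok, no_display, beep_code_3.
[2] (vi) [no_display, boot_ok => network_up]. ⇒ new: network_up.
[3] (i) [network_up, beep_code_3 => update_required]; (xi) [log_uploaded, network_up => led_red]. ⇒ new: update_required, led_red.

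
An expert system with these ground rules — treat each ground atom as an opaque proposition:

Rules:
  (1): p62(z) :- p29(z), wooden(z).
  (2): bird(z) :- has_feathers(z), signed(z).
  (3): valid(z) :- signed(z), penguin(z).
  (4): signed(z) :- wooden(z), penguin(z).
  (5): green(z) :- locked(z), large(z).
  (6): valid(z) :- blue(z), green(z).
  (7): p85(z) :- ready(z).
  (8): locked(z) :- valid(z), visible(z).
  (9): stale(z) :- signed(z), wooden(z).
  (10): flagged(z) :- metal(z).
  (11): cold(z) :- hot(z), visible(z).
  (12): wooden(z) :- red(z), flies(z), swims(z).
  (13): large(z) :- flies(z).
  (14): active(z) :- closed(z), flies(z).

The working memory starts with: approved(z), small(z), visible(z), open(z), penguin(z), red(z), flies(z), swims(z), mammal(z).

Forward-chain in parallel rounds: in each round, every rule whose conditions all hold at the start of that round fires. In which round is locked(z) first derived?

4

Round 1 fires (12), (13), giving wooden(z), large(z).
Round 2 fires (4), giving signed(z).
Round 3 fires (3), (9), giving valid(z), stale(z).
Round 4 fires (8), giving locked(z).
locked(z) first appears in round 4.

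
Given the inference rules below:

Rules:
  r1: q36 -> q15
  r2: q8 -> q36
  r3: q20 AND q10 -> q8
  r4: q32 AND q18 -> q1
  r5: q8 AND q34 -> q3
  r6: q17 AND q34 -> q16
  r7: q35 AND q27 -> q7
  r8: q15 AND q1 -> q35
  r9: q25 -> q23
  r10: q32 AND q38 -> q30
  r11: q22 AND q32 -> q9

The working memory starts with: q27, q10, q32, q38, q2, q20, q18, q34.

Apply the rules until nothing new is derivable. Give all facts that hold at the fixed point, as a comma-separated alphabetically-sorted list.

q1, q10, q15, q18, q2, q20, q27, q3, q30, q32, q34, q35, q36, q38, q7, q8

Round 1 fires r3, r4, r10, giving q8, q1, q30.
Round 2 fires r2, r5, giving q36, q3.
Round 3 fires r1, giving q15.
Round 4 fires r8, giving q35.
Round 5 fires r7, giving q7.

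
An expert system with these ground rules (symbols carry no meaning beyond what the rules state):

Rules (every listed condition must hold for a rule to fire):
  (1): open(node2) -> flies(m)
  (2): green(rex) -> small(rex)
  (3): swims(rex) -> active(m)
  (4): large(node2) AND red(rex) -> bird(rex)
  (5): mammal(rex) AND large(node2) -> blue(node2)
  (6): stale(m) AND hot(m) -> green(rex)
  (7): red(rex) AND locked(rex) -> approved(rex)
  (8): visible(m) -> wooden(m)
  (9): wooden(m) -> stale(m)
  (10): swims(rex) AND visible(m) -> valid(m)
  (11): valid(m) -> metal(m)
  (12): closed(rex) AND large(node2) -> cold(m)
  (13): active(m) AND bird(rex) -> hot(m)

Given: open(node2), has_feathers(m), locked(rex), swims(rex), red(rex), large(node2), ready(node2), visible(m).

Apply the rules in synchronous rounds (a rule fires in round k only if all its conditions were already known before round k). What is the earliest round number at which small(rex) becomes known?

[1] (1) [open(node2) -> flies(m)]; (3) [swims(rex) -> active(m)]; (4) [large(node2) AND red(rex) -> bird(rex)]; (7) [red(rex) AND locked(rex) -> approved(rex)]; (8) [visible(m) -> wooden(m)]; (10) [swims(rex) AND visible(m) -> valid(m)]. ⇒ new: flies(m), active(m), bird(rex), approved(rex), wooden(m), valid(m).
[2] (9) [wooden(m) -> stale(m)]; (11) [valid(m) -> metal(m)]; (13) [active(m) AND bird(rex) -> hot(m)]. ⇒ new: stale(m), metal(m), hot(m).
[3] (6) [stale(m) AND hot(m) -> green(rex)]. ⇒ new: green(rex).
[4] (2) [green(rex) -> small(rex)]. ⇒ new: small(rex).
small(rex) first appears in round 4.

4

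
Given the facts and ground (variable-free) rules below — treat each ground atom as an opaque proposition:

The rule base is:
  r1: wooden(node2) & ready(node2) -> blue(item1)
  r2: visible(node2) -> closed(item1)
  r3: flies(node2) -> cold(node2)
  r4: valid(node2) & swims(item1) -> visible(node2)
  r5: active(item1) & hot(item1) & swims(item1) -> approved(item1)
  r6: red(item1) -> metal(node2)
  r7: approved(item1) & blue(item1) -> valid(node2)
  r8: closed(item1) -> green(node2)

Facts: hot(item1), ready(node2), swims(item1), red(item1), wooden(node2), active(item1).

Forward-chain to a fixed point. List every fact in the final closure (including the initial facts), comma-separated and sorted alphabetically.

[1] r1 [wooden(node2) & ready(node2) -> blue(item1)]; r5 [active(item1) & hot(item1) & swims(item1) -> approved(item1)]; r6 [red(item1) -> metal(node2)]. ⇒ new: blue(item1), approved(item1), metal(node2).
[2] r7 [approved(item1) & blue(item1) -> valid(node2)]. ⇒ new: valid(node2).
[3] r4 [valid(node2) & swims(item1) -> visible(node2)]. ⇒ new: visible(node2).
[4] r2 [visible(node2) -> closed(item1)]. ⇒ new: closed(item1).
[5] r8 [closed(item1) -> green(node2)]. ⇒ new: green(node2).

active(item1), approved(item1), blue(item1), closed(item1), green(node2), hot(item1), metal(node2), ready(node2), red(item1), swims(item1), valid(node2), visible(node2), wooden(node2)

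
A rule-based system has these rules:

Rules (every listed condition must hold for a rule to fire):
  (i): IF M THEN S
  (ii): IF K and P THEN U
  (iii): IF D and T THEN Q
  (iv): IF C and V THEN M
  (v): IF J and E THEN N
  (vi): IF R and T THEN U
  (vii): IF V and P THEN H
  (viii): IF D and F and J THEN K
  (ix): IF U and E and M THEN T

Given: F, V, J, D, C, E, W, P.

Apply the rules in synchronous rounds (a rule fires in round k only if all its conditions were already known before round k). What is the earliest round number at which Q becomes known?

4

[1] (iv) [IF C and V THEN M]; (v) [IF J and E THEN N]; (vii) [IF V and P THEN H]; (viii) [IF D and F and J THEN K]. ⇒ new: M, N, H, K.
[2] (i) [IF M THEN S]; (ii) [IF K and P THEN U]. ⇒ new: S, U.
[3] (ix) [IF U and E and M THEN T]. ⇒ new: T.
[4] (iii) [IF D and T THEN Q]. ⇒ new: Q.
Q first appears in round 4.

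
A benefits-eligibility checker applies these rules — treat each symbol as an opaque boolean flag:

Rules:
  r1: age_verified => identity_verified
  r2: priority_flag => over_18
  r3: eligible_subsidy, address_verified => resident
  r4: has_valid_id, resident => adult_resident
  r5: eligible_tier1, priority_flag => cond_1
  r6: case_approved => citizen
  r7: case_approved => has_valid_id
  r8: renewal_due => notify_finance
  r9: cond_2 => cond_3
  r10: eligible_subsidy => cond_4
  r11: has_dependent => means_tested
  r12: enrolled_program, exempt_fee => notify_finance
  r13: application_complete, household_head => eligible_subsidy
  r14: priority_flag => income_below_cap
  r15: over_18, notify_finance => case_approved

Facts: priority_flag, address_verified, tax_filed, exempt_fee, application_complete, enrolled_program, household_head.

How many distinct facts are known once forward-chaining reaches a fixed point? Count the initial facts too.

Round 1: r2 [priority_flag => over_18]; r12 [enrolled_program, exempt_fee => notify_finance]; r13 [application_complete, household_head => eligible_subsidy]; r14 [priority_flag => income_below_cap]. New: over_18, notify_finance, eligible_subsidy, income_below_cap.
Round 2: r3 [eligible_subsidy, address_verified => resident]; r10 [eligible_subsidy => cond_4]; r15 [over_18, notify_finance => case_approved]. New: resident, cond_4, case_approved.
Round 3: r6 [case_approved => citizen]; r7 [case_approved => has_valid_id]. New: citizen, has_valid_id.
Round 4: r4 [has_valid_id, resident => adult_resident]. New: adult_resident.
Closure: {address_verified, adult_resident, application_complete, case_approved, citizen, cond_4, eligible_subsidy, enrolled_program, exempt_fee, has_valid_id, household_head, income_below_cap, notify_finance, over_18, priority_flag, resident, tax_filed} — 17 facts.

17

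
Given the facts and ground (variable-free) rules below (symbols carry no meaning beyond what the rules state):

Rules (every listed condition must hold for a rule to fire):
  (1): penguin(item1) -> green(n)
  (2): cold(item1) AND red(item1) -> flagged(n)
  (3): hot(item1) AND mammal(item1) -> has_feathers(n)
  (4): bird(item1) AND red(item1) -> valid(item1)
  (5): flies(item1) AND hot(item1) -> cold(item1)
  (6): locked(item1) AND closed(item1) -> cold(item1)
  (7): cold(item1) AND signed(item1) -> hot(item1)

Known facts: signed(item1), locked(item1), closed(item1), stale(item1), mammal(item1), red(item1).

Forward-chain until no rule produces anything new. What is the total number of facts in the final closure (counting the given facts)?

[1] (6) [locked(item1) AND closed(item1) -> cold(item1)]. ⇒ new: cold(item1).
[2] (2) [cold(item1) AND red(item1) -> flagged(n)]; (7) [cold(item1) AND signed(item1) -> hot(item1)]. ⇒ new: flagged(n), hot(item1).
[3] (3) [hot(item1) AND mammal(item1) -> has_feathers(n)]. ⇒ new: has_feathers(n).
Closure: {closed(item1), cold(item1), flagged(n), has_feathers(n), hot(item1), locked(item1), mammal(item1), red(item1), signed(item1), stale(item1)} — 10 facts.

10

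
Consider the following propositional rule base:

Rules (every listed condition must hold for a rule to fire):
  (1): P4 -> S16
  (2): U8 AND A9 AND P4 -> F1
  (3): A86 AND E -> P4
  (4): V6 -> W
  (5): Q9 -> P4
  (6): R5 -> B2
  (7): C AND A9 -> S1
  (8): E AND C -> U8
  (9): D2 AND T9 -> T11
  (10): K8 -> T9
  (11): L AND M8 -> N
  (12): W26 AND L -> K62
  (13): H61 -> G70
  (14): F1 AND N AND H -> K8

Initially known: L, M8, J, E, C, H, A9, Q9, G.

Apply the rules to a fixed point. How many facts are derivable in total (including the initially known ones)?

Round 1: (5) [Q9 -> P4]; (7) [C AND A9 -> S1]; (8) [E AND C -> U8]; (11) [L AND M8 -> N]. Adds P4, S1, U8, N.
Round 2: (1) [P4 -> S16]; (2) [U8 AND A9 AND P4 -> F1]. Adds S16, F1.
Round 3: (14) [F1 AND N AND H -> K8]. Adds K8.
Round 4: (10) [K8 -> T9]. Adds T9.
Closure: {A9, C, E, F1, G, H, J, K8, L, M8, N, P4, Q9, S1, S16, T9, U8} — 17 facts.

17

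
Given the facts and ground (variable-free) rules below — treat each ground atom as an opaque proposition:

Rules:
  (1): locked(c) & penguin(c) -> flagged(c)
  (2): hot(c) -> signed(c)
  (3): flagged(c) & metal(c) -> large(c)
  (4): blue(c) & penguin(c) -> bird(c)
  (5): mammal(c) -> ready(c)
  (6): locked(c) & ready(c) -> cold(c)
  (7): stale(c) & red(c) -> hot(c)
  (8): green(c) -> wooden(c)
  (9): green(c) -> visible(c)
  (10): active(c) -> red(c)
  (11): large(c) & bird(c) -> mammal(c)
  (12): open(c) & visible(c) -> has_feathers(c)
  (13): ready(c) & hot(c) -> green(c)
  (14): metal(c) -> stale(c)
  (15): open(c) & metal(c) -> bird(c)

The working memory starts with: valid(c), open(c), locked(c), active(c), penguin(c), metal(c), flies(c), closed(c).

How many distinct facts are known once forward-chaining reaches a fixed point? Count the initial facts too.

22

Round 1 fires (1), (10), (14), (15), giving flagged(c), red(c), stale(c), bird(c).
Round 2 fires (3), (7), giving large(c), hot(c).
Round 3 fires (2), (11), giving signed(c), mammal(c).
Round 4 fires (5), giving ready(c).
Round 5 fires (6), (13), giving cold(c), green(c).
Round 6 fires (8), (9), giving wooden(c), visible(c).
Round 7 fires (12), giving has_feathers(c).
Closure: {active(c), bird(c), closed(c), cold(c), flagged(c), flies(c), green(c), has_feathers(c), hot(c), large(c), locked(c), mammal(c), metal(c), open(c), penguin(c), ready(c), red(c), signed(c), stale(c), valid(c), visible(c), wooden(c)} — 22 facts.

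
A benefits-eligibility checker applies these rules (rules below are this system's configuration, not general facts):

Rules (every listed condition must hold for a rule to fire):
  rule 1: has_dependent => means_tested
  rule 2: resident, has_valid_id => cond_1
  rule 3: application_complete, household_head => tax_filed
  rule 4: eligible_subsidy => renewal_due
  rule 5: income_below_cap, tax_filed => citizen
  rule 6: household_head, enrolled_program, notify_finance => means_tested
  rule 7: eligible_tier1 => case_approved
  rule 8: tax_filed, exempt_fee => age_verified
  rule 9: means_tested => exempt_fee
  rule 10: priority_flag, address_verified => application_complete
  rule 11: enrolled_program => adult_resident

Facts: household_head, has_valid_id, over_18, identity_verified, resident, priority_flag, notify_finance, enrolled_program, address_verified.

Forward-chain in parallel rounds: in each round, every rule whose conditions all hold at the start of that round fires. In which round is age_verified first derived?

3

Round 1 fires rule 2, rule 6, rule 10, rule 11, giving cond_1, means_tested, application_complete, adult_resident.
Round 2 fires rule 3, rule 9, giving tax_filed, exempt_fee.
Round 3 fires rule 8, giving age_verified.
age_verified first appears in round 3.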